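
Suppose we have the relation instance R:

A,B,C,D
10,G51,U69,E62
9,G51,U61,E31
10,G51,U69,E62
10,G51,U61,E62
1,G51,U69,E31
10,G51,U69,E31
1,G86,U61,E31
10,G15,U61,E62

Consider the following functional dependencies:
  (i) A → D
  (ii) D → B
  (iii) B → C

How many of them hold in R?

(i) A → D: A=10: 5 rows → D takes values {E62, E31} — violation — fails.
(ii) D → B: D=E62: 4 rows → B takes values {G51, G15} — violation; D=E31: 4 rows → B takes values {G51, G86} — violation — fails.
(iii) B → C: B=G51: 6 rows → C takes values {U69, U61} — violation — fails.
None of the 3 dependencies hold.

0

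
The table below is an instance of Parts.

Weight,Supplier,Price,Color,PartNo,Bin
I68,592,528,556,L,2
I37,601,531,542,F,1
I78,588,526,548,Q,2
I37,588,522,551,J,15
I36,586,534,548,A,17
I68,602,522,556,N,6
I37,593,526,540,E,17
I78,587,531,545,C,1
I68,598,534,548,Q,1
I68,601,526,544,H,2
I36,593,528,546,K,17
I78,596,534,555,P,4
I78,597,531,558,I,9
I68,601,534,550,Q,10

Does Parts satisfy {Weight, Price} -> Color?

(Weight=I68, Price=528): 1 row → Color = 556 ✓
(Weight=I37, Price=531): 1 row → Color = 542 ✓
(Weight=I78, Price=526): 1 row → Color = 548 ✓
(Weight=I37, Price=522): 1 row → Color = 551 ✓
(Weight=I36, Price=534): 1 row → Color = 548 ✓
(Weight=I68, Price=522): 1 row → Color = 556 ✓
(Weight=I37, Price=526): 1 row → Color = 540 ✓
(Weight=I78, Price=531): 2 rows → Color takes values {545, 558} — violation
(Weight=I68, Price=534): 2 rows → Color takes values {548, 550} — violation
(Weight=I68, Price=526): 1 row → Color = 544 ✓
(Weight=I36, Price=528): 1 row → Color = 546 ✓
(Weight=I78, Price=534): 1 row → Color = 555 ✓
Two rows agree on {Weight, Price} but differ on Color, so {Weight, Price} -> Color does not hold.

No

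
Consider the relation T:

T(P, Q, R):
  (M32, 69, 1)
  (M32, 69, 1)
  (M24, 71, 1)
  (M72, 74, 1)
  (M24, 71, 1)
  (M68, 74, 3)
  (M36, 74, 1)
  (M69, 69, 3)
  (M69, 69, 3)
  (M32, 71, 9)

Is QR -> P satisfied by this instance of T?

No

(Q=69, R=1): 2 rows → P = M32, M32 ✓
(Q=71, R=1): 2 rows → P = M24, M24 ✓
(Q=74, R=1): 2 rows → P takes values {M72, M36} — violation
(Q=74, R=3): 1 row → P = M68 ✓
(Q=69, R=3): 2 rows → P = M69, M69 ✓
(Q=71, R=9): 1 row → P = M32 ✓
Two rows agree on QR but differ on P, so QR -> P does not hold.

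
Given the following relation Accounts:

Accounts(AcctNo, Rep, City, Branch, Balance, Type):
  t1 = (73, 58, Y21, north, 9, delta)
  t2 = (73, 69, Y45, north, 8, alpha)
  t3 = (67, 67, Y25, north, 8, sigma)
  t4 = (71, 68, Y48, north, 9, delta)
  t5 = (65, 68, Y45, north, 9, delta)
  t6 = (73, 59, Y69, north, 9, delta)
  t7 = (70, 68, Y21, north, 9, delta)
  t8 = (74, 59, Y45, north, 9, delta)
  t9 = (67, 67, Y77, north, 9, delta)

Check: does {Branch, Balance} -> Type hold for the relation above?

(Branch=north, Balance=9): rows 1, 4, 5, 6, 7, 8, 9 → Type = delta, delta, delta, delta, delta, delta, delta ✓
(Branch=north, Balance=8): rows 2, 3 → Type takes values {alpha, sigma} — violation
Two rows agree on {Branch, Balance} but differ on Type, so {Branch, Balance} -> Type does not hold.

No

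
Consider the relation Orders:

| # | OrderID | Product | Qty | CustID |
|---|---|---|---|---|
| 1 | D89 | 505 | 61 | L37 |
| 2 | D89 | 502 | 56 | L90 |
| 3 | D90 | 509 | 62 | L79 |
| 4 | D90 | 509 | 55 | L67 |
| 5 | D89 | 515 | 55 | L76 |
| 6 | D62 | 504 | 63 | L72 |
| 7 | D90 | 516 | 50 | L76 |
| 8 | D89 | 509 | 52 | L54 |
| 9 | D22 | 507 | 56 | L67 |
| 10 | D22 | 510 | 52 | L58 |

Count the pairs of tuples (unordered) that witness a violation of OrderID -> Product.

9

OrderID=D89: violating pairs (1,2), (1,5), (1,8), (2,5), (2,8), (5,8) — 6 pairs.
OrderID=D90: violating pairs (3,7), (4,7) — 2 pairs.
OrderID=D22: violating pairs (9,10) — 1 pair.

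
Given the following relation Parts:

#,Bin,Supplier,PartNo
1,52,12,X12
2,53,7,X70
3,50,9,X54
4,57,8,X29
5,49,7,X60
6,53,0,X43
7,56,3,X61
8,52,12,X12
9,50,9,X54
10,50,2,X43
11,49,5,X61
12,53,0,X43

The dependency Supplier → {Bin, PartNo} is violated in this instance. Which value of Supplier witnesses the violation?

Supplier=12: rows 1, 8 → {Bin,PartNo} = (52, X12), (52, X12) ✓
Supplier=7: rows 2, 5 → {Bin,PartNo} takes values {(53, X70), (49, X60)} — violation
Supplier=9: rows 3, 9 → {Bin,PartNo} = (50, X54), (50, X54) ✓
Supplier=8: row 4 → {Bin,PartNo} = (57, X29) ✓
Supplier=0: rows 6, 12 → {Bin,PartNo} = (53, X43), (53, X43) ✓
Supplier=3: row 7 → {Bin,PartNo} = (56, X61) ✓
Supplier=2: row 10 → {Bin,PartNo} = (50, X43) ✓
Supplier=5: row 11 → {Bin,PartNo} = (49, X61) ✓
The only Supplier value with inconsistent RHS is Supplier=7.

7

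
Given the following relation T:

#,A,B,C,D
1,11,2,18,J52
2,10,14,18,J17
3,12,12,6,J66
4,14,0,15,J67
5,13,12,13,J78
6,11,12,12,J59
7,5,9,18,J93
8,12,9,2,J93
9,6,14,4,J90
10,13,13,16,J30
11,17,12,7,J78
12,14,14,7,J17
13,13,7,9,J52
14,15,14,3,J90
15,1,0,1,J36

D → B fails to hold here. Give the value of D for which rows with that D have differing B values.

J52

D=J52: rows 1, 13 → B takes values {2, 7} — violation
D=J17: rows 2, 12 → B = 14, 14 ✓
D=J66: row 3 → B = 12 ✓
D=J67: row 4 → B = 0 ✓
D=J78: rows 5, 11 → B = 12, 12 ✓
D=J59: row 6 → B = 12 ✓
D=J93: rows 7, 8 → B = 9, 9 ✓
D=J90: rows 9, 14 → B = 14, 14 ✓
D=J30: row 10 → B = 13 ✓
D=J36: row 15 → B = 0 ✓
The only D value with inconsistent B is D=J52.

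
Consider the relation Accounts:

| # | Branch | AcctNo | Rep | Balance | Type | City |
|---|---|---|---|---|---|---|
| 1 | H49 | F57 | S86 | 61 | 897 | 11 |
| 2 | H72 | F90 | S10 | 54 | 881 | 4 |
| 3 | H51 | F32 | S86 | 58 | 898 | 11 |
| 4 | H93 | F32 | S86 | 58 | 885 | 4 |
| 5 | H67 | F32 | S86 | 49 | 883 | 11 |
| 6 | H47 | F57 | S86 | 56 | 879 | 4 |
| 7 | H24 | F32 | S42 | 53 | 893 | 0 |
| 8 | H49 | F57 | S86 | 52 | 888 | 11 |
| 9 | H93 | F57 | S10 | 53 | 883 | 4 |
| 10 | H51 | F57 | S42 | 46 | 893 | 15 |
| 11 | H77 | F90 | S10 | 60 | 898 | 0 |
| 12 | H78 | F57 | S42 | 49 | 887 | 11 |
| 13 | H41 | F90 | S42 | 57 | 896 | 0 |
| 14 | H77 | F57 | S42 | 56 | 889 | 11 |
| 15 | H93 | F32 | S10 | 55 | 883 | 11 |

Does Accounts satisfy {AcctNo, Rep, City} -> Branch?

No

(AcctNo=F57, Rep=S86, City=11): rows 1, 8 → Branch = H49, H49 ✓
(AcctNo=F90, Rep=S10, City=4): row 2 → Branch = H72 ✓
(AcctNo=F32, Rep=S86, City=11): rows 3, 5 → Branch takes values {H51, H67} — violation
(AcctNo=F32, Rep=S86, City=4): row 4 → Branch = H93 ✓
(AcctNo=F57, Rep=S86, City=4): row 6 → Branch = H47 ✓
(AcctNo=F32, Rep=S42, City=0): row 7 → Branch = H24 ✓
(AcctNo=F57, Rep=S10, City=4): row 9 → Branch = H93 ✓
(AcctNo=F57, Rep=S42, City=15): row 10 → Branch = H51 ✓
(AcctNo=F90, Rep=S10, City=0): row 11 → Branch = H77 ✓
(AcctNo=F57, Rep=S42, City=11): rows 12, 14 → Branch takes values {H78, H77} — violation
(AcctNo=F90, Rep=S42, City=0): row 13 → Branch = H41 ✓
(AcctNo=F32, Rep=S10, City=11): row 15 → Branch = H93 ✓
Two rows agree on {AcctNo, Rep, City} but differ on Branch, so {AcctNo, Rep, City} -> Branch does not hold.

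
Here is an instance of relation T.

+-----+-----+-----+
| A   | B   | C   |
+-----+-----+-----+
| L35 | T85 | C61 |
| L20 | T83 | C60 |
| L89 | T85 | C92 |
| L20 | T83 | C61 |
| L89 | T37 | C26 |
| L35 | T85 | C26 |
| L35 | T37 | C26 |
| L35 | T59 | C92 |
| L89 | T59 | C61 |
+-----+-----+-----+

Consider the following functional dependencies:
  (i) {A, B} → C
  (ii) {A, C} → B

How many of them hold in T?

(i) {A, B} → C: (A=L35, B=T85): 2 rows → C takes values {C61, C26} — violation; (A=L20, B=T83): 2 rows → C takes values {C60, C61} — violation — fails.
(ii) {A, C} → B: (A=L35, C=C26): 2 rows → B takes values {T85, T37} — violation — fails.
None of the 2 dependencies hold.

0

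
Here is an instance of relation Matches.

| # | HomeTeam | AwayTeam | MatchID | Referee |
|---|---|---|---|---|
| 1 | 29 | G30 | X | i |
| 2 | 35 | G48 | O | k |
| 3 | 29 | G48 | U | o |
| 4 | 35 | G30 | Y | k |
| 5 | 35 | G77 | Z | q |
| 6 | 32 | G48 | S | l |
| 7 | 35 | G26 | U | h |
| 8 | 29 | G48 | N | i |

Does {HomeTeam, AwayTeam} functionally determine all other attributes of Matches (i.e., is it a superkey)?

Rows 3 and 8 have the same {HomeTeam, AwayTeam} value (HomeTeam=29, AwayTeam=G48) but are distinct tuples, so {HomeTeam, AwayTeam} does not determine every attribute — not a superkey.

No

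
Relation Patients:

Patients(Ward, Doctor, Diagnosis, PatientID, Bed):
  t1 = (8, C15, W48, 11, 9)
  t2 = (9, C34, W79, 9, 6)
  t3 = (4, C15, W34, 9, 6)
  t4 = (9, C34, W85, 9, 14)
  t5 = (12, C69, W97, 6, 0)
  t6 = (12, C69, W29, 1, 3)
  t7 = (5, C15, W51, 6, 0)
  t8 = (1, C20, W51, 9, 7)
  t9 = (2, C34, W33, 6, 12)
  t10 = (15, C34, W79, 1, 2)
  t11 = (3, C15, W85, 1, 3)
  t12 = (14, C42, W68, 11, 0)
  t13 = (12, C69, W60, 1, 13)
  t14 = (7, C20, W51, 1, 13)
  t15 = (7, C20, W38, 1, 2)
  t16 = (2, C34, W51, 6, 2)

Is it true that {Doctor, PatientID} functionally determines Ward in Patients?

Yes

(Doctor=C15, PatientID=11): row 1 → Ward = 8 ✓
(Doctor=C34, PatientID=9): rows 2, 4 → Ward = 9, 9 ✓
(Doctor=C15, PatientID=9): row 3 → Ward = 4 ✓
(Doctor=C69, PatientID=6): row 5 → Ward = 12 ✓
(Doctor=C69, PatientID=1): rows 6, 13 → Ward = 12, 12 ✓
(Doctor=C15, PatientID=6): row 7 → Ward = 5 ✓
(Doctor=C20, PatientID=9): row 8 → Ward = 1 ✓
(Doctor=C34, PatientID=6): rows 9, 16 → Ward = 2, 2 ✓
(Doctor=C34, PatientID=1): row 10 → Ward = 15 ✓
(Doctor=C15, PatientID=1): row 11 → Ward = 3 ✓
(Doctor=C42, PatientID=11): row 12 → Ward = 14 ✓
(Doctor=C20, PatientID=1): rows 14, 15 → Ward = 7, 7 ✓
Every {Doctor, PatientID} value is associated with a single Ward value, so {Doctor, PatientID} -> Ward holds.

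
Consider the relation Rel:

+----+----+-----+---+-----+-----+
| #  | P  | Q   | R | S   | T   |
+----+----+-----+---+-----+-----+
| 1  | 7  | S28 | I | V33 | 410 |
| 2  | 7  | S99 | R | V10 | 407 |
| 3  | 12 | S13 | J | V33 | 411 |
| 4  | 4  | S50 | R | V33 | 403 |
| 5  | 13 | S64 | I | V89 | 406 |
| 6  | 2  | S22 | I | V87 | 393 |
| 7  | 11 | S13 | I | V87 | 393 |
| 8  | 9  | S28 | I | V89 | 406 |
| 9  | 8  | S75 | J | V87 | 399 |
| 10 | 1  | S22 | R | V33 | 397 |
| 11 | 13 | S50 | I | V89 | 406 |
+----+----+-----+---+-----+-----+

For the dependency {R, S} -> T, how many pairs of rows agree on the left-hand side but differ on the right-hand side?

(R=R, S=V33): violating pairs (4,10) — 1 pair.
(R=I, S=V89): all 3 rows agree on T — 0 pairs.
(R=I, S=V87): all 2 rows agree on T — 0 pairs.

1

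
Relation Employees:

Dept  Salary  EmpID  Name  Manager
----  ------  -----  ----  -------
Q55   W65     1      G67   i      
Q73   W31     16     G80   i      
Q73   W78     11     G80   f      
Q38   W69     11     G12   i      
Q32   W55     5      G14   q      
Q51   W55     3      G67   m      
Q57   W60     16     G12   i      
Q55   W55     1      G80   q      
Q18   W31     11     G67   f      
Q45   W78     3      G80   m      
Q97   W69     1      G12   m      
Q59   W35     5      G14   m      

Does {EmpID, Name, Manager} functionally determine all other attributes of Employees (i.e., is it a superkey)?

All 12 rows have distinct {EmpID, Name, Manager} values, so {EmpID, Name, Manager} → (all attributes) holds and {EmpID, Name, Manager} is a superkey.

Yes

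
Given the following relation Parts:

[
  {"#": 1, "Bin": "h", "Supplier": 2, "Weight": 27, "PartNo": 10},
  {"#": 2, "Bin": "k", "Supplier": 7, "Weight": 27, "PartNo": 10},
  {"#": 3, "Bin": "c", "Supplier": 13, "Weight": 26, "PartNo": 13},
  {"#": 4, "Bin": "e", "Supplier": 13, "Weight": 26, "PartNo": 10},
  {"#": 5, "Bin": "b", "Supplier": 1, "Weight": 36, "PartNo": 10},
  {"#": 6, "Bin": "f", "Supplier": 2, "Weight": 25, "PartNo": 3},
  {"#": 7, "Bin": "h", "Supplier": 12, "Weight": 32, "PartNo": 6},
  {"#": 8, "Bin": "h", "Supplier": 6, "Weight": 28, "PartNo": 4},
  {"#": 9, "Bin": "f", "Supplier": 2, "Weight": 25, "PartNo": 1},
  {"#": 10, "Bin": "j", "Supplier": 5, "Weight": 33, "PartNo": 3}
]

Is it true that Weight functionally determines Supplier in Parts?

Weight=27: rows 1, 2 → Supplier takes values {2, 7} — violation
Weight=26: rows 3, 4 → Supplier = 13, 13 ✓
Weight=36: row 5 → Supplier = 1 ✓
Weight=25: rows 6, 9 → Supplier = 2, 2 ✓
Weight=32: row 7 → Supplier = 12 ✓
Weight=28: row 8 → Supplier = 6 ✓
Weight=33: row 10 → Supplier = 5 ✓
Two rows agree on Weight but differ on Supplier, so Weight -> Supplier does not hold.

No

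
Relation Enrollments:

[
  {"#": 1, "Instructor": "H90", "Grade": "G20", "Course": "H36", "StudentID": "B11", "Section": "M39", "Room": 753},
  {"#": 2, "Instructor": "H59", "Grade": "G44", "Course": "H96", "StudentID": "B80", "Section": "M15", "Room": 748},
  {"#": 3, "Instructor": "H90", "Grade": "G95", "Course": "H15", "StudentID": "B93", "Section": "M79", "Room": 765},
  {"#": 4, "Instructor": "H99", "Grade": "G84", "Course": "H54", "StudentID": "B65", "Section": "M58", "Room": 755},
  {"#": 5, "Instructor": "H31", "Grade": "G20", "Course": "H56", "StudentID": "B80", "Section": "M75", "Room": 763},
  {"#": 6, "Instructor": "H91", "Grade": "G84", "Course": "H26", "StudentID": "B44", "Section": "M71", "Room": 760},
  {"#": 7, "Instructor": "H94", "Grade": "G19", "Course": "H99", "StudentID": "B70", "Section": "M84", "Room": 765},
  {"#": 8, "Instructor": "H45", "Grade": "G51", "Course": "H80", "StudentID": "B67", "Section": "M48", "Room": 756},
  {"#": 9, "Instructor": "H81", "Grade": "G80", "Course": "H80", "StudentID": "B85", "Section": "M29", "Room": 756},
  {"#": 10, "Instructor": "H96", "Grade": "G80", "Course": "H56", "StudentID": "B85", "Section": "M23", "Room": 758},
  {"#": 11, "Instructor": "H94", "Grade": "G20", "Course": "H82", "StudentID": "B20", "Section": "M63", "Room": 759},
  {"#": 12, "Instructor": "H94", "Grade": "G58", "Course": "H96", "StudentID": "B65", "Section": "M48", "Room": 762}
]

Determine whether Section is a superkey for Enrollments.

Rows 8 and 12 have the same Section value Section=M48 but are distinct tuples, so Section does not determine every attribute — not a superkey.

No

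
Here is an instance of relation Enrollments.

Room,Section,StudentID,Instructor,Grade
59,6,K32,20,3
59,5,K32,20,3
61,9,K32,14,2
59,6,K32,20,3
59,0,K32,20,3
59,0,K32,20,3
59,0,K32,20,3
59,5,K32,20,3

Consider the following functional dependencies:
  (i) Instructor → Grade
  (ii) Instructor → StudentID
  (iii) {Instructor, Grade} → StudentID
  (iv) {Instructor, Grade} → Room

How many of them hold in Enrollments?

4

(i) Instructor → Grade: every LHS value maps to a single RHS value — holds.
(ii) Instructor → StudentID: every LHS value maps to a single RHS value — holds.
(iii) {Instructor, Grade} → StudentID: every LHS value maps to a single RHS value — holds.
(iv) {Instructor, Grade} → Room: every LHS value maps to a single RHS value — holds.
4 of the 4 dependencies hold.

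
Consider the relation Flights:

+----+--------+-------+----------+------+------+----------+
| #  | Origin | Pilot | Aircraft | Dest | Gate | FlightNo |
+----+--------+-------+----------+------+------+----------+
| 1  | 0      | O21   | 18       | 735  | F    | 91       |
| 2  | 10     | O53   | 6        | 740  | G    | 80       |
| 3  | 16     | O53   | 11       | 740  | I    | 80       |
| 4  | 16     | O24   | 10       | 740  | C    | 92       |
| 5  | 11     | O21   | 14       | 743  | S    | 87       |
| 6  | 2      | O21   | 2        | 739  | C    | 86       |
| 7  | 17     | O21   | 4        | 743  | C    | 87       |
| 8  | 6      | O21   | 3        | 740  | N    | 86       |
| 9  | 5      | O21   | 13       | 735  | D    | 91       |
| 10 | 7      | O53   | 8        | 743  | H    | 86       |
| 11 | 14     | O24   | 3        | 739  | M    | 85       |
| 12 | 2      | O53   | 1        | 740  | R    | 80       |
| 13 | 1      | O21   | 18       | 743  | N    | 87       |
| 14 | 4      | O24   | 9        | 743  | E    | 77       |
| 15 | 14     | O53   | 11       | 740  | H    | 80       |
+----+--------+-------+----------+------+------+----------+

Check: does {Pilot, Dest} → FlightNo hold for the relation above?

(Pilot=O21, Dest=735): rows 1, 9 → FlightNo = 91, 91 ✓
(Pilot=O53, Dest=740): rows 2, 3, 12, 15 → FlightNo = 80, 80, 80, 80 ✓
(Pilot=O24, Dest=740): row 4 → FlightNo = 92 ✓
(Pilot=O21, Dest=743): rows 5, 7, 13 → FlightNo = 87, 87, 87 ✓
(Pilot=O21, Dest=739): row 6 → FlightNo = 86 ✓
(Pilot=O21, Dest=740): row 8 → FlightNo = 86 ✓
(Pilot=O53, Dest=743): row 10 → FlightNo = 86 ✓
(Pilot=O24, Dest=739): row 11 → FlightNo = 85 ✓
(Pilot=O24, Dest=743): row 14 → FlightNo = 77 ✓
Every {Pilot, Dest} value is associated with a single FlightNo value, so {Pilot, Dest} → FlightNo holds.

Yes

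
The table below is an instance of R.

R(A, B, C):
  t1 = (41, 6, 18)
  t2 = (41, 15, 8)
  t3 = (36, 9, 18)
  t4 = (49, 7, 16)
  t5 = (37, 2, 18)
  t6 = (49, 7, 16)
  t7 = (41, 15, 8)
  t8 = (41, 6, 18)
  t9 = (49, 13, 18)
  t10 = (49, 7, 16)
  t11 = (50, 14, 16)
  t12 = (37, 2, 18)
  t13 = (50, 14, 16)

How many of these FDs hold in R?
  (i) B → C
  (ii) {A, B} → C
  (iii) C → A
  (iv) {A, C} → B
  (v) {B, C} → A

4

(i) B → C: every LHS value maps to a single RHS value — holds.
(ii) {A, B} → C: every LHS value maps to a single RHS value — holds.
(iii) C → A: C=18: rows 1, 3, 5, 8, 9, 12 → A takes values {41, 36, 37, 49} — violation; C=16: rows 4, 6, 10, 11, 13 → A takes values {49, 50} — violation — fails.
(iv) {A, C} → B: every LHS value maps to a single RHS value — holds.
(v) {B, C} → A: every LHS value maps to a single RHS value — holds.
4 of the 5 dependencies hold.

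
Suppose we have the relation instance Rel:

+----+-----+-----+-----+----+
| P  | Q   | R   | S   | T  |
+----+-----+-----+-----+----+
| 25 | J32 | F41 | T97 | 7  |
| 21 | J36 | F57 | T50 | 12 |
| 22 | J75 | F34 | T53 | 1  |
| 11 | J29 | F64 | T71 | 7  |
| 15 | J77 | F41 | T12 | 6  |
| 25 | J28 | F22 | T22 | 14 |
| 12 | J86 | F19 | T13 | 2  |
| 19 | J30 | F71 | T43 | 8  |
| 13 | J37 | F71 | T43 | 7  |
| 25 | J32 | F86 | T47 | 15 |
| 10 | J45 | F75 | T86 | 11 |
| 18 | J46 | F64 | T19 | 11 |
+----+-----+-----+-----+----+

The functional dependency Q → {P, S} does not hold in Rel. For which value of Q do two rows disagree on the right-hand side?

Q=J32: 2 rows → {P,S} takes values {(25, T97), (25, T47)} — violation
Q=J36: 1 row → {P,S} = (21, T50) ✓
Q=J75: 1 row → {P,S} = (22, T53) ✓
Q=J29: 1 row → {P,S} = (11, T71) ✓
Q=J77: 1 row → {P,S} = (15, T12) ✓
Q=J28: 1 row → {P,S} = (25, T22) ✓
Q=J86: 1 row → {P,S} = (12, T13) ✓
Q=J30: 1 row → {P,S} = (19, T43) ✓
Q=J37: 1 row → {P,S} = (13, T43) ✓
Q=J45: 1 row → {P,S} = (10, T86) ✓
Q=J46: 1 row → {P,S} = (18, T19) ✓
The only Q value with inconsistent RHS is Q=J32.

J32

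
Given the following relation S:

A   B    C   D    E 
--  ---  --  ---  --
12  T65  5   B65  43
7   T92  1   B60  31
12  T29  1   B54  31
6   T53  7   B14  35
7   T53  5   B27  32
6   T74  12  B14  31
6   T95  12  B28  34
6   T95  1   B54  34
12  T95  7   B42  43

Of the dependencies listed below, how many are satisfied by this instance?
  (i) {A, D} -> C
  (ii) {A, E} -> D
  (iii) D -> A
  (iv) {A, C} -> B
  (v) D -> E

0

(i) {A, D} -> C: (A=6, D=B14): 2 rows → C takes values {7, 12} — violation — fails.
(ii) {A, E} -> D: (A=12, E=43): 2 rows → D takes values {B65, B42} — violation; (A=6, E=34): 2 rows → D takes values {B28, B54} — violation — fails.
(iii) D -> A: D=B54: 2 rows → A takes values {12, 6} — violation — fails.
(iv) {A, C} -> B: (A=6, C=12): 2 rows → B takes values {T74, T95} — violation — fails.
(v) D -> E: D=B54: 2 rows → E takes values {31, 34} — violation; D=B14: 2 rows → E takes values {35, 31} — violation — fails.
None of the 5 dependencies hold.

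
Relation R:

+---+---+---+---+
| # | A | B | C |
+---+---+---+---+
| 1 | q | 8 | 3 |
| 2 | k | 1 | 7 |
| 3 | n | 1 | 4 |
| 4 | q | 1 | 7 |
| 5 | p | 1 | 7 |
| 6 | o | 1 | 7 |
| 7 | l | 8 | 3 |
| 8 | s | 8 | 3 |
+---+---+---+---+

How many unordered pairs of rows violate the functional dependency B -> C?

B=8: all 3 rows agree on C — 0 pairs.
B=1: violating pairs (2,3), (3,4), (3,5), (3,6) — 4 pairs.

4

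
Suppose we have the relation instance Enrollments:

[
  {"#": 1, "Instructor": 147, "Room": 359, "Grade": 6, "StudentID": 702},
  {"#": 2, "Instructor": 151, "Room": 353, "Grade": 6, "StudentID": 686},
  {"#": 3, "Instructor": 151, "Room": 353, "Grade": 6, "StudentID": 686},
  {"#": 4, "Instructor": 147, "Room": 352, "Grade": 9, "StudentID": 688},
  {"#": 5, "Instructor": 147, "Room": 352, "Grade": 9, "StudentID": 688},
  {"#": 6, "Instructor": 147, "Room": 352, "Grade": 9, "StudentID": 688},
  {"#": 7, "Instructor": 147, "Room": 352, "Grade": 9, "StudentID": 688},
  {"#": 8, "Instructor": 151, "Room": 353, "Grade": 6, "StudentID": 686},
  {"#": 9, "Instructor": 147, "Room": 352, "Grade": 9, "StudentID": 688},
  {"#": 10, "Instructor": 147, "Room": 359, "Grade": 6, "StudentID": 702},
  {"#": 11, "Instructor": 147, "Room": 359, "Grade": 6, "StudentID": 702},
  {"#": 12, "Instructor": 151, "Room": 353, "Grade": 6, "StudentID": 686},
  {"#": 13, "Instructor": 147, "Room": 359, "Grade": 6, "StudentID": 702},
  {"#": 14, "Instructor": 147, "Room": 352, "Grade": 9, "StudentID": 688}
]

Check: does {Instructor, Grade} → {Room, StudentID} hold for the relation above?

Yes

(Instructor=147, Grade=6): rows 1, 10, 11, 13 → {Room,StudentID} = (359, 702), (359, 702), (359, 702), (359, 702) ✓
(Instructor=151, Grade=6): rows 2, 3, 8, 12 → {Room,StudentID} = (353, 686), (353, 686), (353, 686), (353, 686) ✓
(Instructor=147, Grade=9): rows 4, 5, 6, 7, 9, 14 → {Room,StudentID} = (352, 688), (352, 688), (352, 688), (352, 688), (352, 688), (352, 688) ✓
Every {Instructor, Grade} value is associated with a single {Room, StudentID} value, so {Instructor, Grade} → {Room, StudentID} holds.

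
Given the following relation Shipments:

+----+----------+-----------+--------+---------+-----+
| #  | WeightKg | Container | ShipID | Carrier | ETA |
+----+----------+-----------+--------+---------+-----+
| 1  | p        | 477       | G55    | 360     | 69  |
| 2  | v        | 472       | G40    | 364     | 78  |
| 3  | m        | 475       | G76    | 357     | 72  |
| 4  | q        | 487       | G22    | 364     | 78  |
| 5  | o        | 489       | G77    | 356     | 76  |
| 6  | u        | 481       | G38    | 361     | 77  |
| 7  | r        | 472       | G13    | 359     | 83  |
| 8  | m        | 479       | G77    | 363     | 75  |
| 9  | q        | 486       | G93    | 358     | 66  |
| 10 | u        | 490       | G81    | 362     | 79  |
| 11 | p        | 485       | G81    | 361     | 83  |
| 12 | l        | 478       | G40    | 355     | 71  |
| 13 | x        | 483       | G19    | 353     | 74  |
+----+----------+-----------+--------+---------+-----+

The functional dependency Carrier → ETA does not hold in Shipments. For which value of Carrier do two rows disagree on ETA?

361

Carrier=360: row 1 → ETA = 69 ✓
Carrier=364: rows 2, 4 → ETA = 78, 78 ✓
Carrier=357: row 3 → ETA = 72 ✓
Carrier=356: row 5 → ETA = 76 ✓
Carrier=361: rows 6, 11 → ETA takes values {77, 83} — violation
Carrier=359: row 7 → ETA = 83 ✓
Carrier=363: row 8 → ETA = 75 ✓
Carrier=358: row 9 → ETA = 66 ✓
Carrier=362: row 10 → ETA = 79 ✓
Carrier=355: row 12 → ETA = 71 ✓
Carrier=353: row 13 → ETA = 74 ✓
The only Carrier value with inconsistent ETA is Carrier=361.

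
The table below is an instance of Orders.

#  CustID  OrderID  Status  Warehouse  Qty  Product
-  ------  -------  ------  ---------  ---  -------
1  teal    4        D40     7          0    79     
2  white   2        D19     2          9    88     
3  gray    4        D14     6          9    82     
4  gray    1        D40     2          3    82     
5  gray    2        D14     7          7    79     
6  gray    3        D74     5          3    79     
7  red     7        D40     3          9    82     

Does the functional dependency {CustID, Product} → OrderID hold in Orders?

(CustID=teal, Product=79): row 1 → OrderID = 4 ✓
(CustID=white, Product=88): row 2 → OrderID = 2 ✓
(CustID=gray, Product=82): rows 3, 4 → OrderID takes values {4, 1} — violation
(CustID=gray, Product=79): rows 5, 6 → OrderID takes values {2, 3} — violation
(CustID=red, Product=82): row 7 → OrderID = 7 ✓
Two rows agree on {CustID, Product} but differ on OrderID, so {CustID, Product} → OrderID does not hold.

No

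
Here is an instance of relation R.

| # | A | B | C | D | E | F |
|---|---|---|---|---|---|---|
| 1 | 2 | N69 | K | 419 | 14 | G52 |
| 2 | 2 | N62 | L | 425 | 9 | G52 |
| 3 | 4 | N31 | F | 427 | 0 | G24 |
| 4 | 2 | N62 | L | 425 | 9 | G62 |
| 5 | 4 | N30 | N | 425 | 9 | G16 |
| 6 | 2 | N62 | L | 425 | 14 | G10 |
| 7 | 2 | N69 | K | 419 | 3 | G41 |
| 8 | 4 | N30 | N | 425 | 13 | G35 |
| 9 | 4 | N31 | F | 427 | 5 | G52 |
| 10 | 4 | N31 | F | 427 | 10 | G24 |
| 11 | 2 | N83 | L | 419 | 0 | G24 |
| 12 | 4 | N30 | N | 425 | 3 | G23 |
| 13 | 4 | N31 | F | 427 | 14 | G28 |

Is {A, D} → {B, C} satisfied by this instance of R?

No

(A=2, D=419): rows 1, 7, 11 → {B,C} takes values {(N69, K), (N83, L)} — violation
(A=2, D=425): rows 2, 4, 6 → {B,C} = (N62, L), (N62, L), (N62, L) ✓
(A=4, D=427): rows 3, 9, 10, 13 → {B,C} = (N31, F), (N31, F), (N31, F), (N31, F) ✓
(A=4, D=425): rows 5, 8, 12 → {B,C} = (N30, N), (N30, N), (N30, N) ✓
Two rows agree on {A, D} but differ on {B, C}, so {A, D} → {B, C} does not hold.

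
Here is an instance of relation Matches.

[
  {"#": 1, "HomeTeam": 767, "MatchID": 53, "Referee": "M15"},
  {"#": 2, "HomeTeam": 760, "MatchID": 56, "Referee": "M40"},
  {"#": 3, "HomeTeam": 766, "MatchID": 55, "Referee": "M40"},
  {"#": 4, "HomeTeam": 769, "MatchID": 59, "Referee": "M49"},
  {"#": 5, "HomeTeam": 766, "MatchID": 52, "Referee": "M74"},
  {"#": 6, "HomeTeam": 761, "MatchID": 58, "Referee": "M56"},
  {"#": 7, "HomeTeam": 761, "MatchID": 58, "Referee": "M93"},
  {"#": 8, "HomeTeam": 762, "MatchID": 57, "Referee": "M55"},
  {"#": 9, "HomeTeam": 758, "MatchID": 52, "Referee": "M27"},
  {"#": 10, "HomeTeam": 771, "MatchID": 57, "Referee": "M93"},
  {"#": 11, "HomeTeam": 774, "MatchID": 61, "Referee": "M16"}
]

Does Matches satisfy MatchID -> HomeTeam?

MatchID=53: row 1 → HomeTeam = 767 ✓
MatchID=56: row 2 → HomeTeam = 760 ✓
MatchID=55: row 3 → HomeTeam = 766 ✓
MatchID=59: row 4 → HomeTeam = 769 ✓
MatchID=52: rows 5, 9 → HomeTeam takes values {766, 758} — violation
MatchID=58: rows 6, 7 → HomeTeam = 761, 761 ✓
MatchID=57: rows 8, 10 → HomeTeam takes values {762, 771} — violation
MatchID=61: row 11 → HomeTeam = 774 ✓
Two rows agree on MatchID but differ on HomeTeam, so MatchID -> HomeTeam does not hold.

No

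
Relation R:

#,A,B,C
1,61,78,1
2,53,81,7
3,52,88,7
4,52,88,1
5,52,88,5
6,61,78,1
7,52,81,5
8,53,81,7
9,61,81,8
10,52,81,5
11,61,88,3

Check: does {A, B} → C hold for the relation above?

No

(A=61, B=78): rows 1, 6 → C = 1, 1 ✓
(A=53, B=81): rows 2, 8 → C = 7, 7 ✓
(A=52, B=88): rows 3, 4, 5 → C takes values {7, 1, 5} — violation
(A=52, B=81): rows 7, 10 → C = 5, 5 ✓
(A=61, B=81): row 9 → C = 8 ✓
(A=61, B=88): row 11 → C = 3 ✓
Two rows agree on {A, B} but differ on C, so {A, B} → C does not hold.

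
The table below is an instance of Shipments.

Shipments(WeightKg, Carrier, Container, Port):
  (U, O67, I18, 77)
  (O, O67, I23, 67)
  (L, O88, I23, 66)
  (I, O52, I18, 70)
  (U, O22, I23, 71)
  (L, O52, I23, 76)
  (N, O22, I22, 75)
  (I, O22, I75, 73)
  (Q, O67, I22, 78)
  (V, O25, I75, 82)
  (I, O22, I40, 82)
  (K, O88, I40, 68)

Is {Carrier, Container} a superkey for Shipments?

All 12 rows have distinct {Carrier, Container} values, so {Carrier, Container} → (all attributes) holds and {Carrier, Container} is a superkey.

Yes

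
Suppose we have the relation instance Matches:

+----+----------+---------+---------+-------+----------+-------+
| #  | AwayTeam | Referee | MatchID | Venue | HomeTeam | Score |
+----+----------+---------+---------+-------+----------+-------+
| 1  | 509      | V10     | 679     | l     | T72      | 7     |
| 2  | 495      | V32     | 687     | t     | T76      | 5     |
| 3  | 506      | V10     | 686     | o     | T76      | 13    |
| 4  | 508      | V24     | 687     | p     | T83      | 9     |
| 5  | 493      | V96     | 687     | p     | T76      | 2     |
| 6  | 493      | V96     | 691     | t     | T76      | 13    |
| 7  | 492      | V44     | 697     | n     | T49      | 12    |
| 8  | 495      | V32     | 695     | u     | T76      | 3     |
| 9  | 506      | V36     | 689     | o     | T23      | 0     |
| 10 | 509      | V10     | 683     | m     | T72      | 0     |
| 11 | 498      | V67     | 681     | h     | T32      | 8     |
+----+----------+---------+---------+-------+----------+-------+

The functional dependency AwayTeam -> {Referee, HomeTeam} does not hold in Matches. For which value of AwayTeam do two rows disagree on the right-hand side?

AwayTeam=509: rows 1, 10 → {Referee,HomeTeam} = (V10, T72), (V10, T72) ✓
AwayTeam=495: rows 2, 8 → {Referee,HomeTeam} = (V32, T76), (V32, T76) ✓
AwayTeam=506: rows 3, 9 → {Referee,HomeTeam} takes values {(V10, T76), (V36, T23)} — violation
AwayTeam=508: row 4 → {Referee,HomeTeam} = (V24, T83) ✓
AwayTeam=493: rows 5, 6 → {Referee,HomeTeam} = (V96, T76), (V96, T76) ✓
AwayTeam=492: row 7 → {Referee,HomeTeam} = (V44, T49) ✓
AwayTeam=498: row 11 → {Referee,HomeTeam} = (V67, T32) ✓
The only AwayTeam value with inconsistent RHS is AwayTeam=506.

506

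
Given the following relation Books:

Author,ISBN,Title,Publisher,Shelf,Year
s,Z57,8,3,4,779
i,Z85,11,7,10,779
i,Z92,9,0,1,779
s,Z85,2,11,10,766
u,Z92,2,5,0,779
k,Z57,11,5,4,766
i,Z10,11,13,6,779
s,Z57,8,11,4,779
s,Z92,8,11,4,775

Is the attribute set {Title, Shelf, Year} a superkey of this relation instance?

No

Two distinct rows share (Title=8, Shelf=4, Year=779), so {Title, Shelf, Year} does not determine every attribute — not a superkey.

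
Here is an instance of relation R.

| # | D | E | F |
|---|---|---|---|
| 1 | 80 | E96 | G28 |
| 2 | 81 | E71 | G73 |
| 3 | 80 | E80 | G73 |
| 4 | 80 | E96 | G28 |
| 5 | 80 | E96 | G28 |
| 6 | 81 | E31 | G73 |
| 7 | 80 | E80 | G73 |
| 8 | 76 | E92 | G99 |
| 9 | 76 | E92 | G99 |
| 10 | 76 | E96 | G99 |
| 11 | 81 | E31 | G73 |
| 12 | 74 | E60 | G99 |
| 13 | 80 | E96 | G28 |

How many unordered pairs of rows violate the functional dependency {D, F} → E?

(D=80, F=G28): all 4 rows agree on E — 0 pairs.
(D=81, F=G73): violating pairs (2,6), (2,11) — 2 pairs.
(D=80, F=G73): all 2 rows agree on E — 0 pairs.
(D=76, F=G99): violating pairs (8,10), (9,10) — 2 pairs.

4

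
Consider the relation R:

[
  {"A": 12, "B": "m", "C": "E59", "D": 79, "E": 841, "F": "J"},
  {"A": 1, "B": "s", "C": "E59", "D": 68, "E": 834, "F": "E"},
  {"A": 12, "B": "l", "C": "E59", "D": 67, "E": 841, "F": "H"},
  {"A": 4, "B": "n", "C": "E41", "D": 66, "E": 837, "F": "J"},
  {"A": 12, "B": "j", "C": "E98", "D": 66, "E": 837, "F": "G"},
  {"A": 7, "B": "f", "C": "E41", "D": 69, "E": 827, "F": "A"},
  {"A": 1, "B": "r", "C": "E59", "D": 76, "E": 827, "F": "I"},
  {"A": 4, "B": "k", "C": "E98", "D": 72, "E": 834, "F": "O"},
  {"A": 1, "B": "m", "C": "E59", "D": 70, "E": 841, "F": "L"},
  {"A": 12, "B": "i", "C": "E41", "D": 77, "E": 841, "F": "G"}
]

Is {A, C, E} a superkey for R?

Two distinct rows share (A=12, C=E59, E=841), so {A, C, E} does not determine every attribute — not a superkey.

No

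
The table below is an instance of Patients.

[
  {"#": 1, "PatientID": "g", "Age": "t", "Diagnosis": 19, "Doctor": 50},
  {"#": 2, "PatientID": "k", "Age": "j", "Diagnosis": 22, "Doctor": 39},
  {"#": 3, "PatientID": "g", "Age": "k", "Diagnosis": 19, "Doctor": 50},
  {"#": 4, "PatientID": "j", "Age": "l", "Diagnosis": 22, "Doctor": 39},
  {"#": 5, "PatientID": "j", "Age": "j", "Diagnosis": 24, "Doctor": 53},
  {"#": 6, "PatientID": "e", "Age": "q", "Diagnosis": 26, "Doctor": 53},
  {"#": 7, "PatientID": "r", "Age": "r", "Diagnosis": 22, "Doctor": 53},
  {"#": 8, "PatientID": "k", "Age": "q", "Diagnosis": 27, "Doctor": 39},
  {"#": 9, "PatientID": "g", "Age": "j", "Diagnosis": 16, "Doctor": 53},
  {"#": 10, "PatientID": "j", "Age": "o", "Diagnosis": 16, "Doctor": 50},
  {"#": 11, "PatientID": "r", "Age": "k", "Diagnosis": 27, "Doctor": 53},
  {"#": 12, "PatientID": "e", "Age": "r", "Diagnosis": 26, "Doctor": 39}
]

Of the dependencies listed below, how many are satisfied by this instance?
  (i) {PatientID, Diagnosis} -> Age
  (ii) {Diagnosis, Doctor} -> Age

0

(i) {PatientID, Diagnosis} -> Age: (PatientID=g, Diagnosis=19): rows 1, 3 → Age takes values {t, k} — violation; (PatientID=e, Diagnosis=26): rows 6, 12 → Age takes values {q, r} — violation — fails.
(ii) {Diagnosis, Doctor} -> Age: (Diagnosis=19, Doctor=50): rows 1, 3 → Age takes values {t, k} — violation; (Diagnosis=22, Doctor=39): rows 2, 4 → Age takes values {j, l} — violation — fails.
None of the 2 dependencies hold.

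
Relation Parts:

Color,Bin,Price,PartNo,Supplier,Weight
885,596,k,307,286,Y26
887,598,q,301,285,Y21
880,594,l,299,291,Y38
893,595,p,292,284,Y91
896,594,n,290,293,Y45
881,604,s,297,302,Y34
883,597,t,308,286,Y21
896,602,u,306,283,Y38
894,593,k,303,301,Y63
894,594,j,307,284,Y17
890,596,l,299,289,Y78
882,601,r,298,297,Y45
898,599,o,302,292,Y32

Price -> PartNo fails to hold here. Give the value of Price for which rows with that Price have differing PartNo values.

Price=k: 2 rows → PartNo takes values {307, 303} — violation
Price=q: 1 row → PartNo = 301 ✓
Price=l: 2 rows → PartNo = 299, 299 ✓
Price=p: 1 row → PartNo = 292 ✓
Price=n: 1 row → PartNo = 290 ✓
Price=s: 1 row → PartNo = 297 ✓
Price=t: 1 row → PartNo = 308 ✓
Price=u: 1 row → PartNo = 306 ✓
Price=j: 1 row → PartNo = 307 ✓
Price=r: 1 row → PartNo = 298 ✓
Price=o: 1 row → PartNo = 302 ✓
The only Price value with inconsistent PartNo is Price=k.

k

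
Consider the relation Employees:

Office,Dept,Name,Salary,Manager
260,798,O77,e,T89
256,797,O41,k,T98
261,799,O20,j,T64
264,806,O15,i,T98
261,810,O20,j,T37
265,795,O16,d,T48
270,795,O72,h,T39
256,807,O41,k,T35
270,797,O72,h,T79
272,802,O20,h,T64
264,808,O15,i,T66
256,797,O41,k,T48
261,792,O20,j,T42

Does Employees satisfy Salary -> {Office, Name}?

No

Salary=e: 1 row → {Office,Name} = (260, O77) ✓
Salary=k: 3 rows → {Office,Name} = (256, O41), (256, O41), (256, O41) ✓
Salary=j: 3 rows → {Office,Name} = (261, O20), (261, O20), (261, O20) ✓
Salary=i: 2 rows → {Office,Name} = (264, O15), (264, O15) ✓
Salary=d: 1 row → {Office,Name} = (265, O16) ✓
Salary=h: 3 rows → {Office,Name} takes values {(270, O72), (272, O20)} — violation
Two rows agree on Salary but differ on {Office, Name}, so Salary -> {Office, Name} does not hold.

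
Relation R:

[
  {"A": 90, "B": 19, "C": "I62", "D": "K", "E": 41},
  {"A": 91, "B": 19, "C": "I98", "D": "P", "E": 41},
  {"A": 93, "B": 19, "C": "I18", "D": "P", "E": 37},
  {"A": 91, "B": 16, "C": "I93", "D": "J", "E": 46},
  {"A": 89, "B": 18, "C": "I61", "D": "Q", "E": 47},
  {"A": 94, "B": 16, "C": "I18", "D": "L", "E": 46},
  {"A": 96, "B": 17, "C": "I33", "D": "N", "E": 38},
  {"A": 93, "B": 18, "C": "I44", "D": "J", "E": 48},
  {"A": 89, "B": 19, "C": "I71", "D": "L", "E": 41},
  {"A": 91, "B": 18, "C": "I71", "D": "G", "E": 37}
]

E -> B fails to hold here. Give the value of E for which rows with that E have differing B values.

37

E=41: 3 rows → B = 19, 19, 19 ✓
E=37: 2 rows → B takes values {19, 18} — violation
E=46: 2 rows → B = 16, 16 ✓
E=47: 1 row → B = 18 ✓
E=38: 1 row → B = 17 ✓
E=48: 1 row → B = 18 ✓
The only E value with inconsistent B is E=37.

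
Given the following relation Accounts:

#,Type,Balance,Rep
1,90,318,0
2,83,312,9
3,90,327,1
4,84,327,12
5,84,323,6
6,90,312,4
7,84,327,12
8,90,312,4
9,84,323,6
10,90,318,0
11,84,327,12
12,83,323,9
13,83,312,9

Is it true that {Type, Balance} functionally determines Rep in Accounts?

Yes

(Type=90, Balance=318): rows 1, 10 → Rep = 0, 0 ✓
(Type=83, Balance=312): rows 2, 13 → Rep = 9, 9 ✓
(Type=90, Balance=327): row 3 → Rep = 1 ✓
(Type=84, Balance=327): rows 4, 7, 11 → Rep = 12, 12, 12 ✓
(Type=84, Balance=323): rows 5, 9 → Rep = 6, 6 ✓
(Type=90, Balance=312): rows 6, 8 → Rep = 4, 4 ✓
(Type=83, Balance=323): row 12 → Rep = 9 ✓
Every {Type, Balance} value is associated with a single Rep value, so {Type, Balance} → Rep holds.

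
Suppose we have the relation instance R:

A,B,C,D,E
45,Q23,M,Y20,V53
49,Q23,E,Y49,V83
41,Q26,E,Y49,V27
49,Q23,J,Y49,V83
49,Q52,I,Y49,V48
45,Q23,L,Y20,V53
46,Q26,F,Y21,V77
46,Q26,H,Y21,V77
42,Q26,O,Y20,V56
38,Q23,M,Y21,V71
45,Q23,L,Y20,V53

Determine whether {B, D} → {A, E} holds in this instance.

(B=Q23, D=Y20): 3 rows → {A,E} = (45, V53), (45, V53), (45, V53) ✓
(B=Q23, D=Y49): 2 rows → {A,E} = (49, V83), (49, V83) ✓
(B=Q26, D=Y49): 1 row → {A,E} = (41, V27) ✓
(B=Q52, D=Y49): 1 row → {A,E} = (49, V48) ✓
(B=Q26, D=Y21): 2 rows → {A,E} = (46, V77), (46, V77) ✓
(B=Q26, D=Y20): 1 row → {A,E} = (42, V56) ✓
(B=Q23, D=Y21): 1 row → {A,E} = (38, V71) ✓
Every {B, D} value is associated with a single {A, E} value, so {B, D} → {A, E} holds.

Yes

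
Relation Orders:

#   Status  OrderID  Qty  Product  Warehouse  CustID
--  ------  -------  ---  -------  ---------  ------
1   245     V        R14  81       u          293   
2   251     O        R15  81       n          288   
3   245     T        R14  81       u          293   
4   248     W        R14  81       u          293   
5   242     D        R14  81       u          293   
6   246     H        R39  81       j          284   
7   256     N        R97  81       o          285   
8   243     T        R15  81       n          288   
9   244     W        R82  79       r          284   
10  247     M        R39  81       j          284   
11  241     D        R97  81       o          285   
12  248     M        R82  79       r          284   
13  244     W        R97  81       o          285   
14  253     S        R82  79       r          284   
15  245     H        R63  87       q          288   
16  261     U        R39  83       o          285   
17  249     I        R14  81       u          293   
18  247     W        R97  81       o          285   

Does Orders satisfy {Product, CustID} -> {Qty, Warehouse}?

(Product=81, CustID=293): rows 1, 3, 4, 5, 17 → {Qty,Warehouse} = (R14, u), (R14, u), (R14, u), (R14, u), (R14, u) ✓
(Product=81, CustID=288): rows 2, 8 → {Qty,Warehouse} = (R15, n), (R15, n) ✓
(Product=81, CustID=284): rows 6, 10 → {Qty,Warehouse} = (R39, j), (R39, j) ✓
(Product=81, CustID=285): rows 7, 11, 13, 18 → {Qty,Warehouse} = (R97, o), (R97, o), (R97, o), (R97, o) ✓
(Product=79, CustID=284): rows 9, 12, 14 → {Qty,Warehouse} = (R82, r), (R82, r), (R82, r) ✓
(Product=87, CustID=288): row 15 → {Qty,Warehouse} = (R63, q) ✓
(Product=83, CustID=285): row 16 → {Qty,Warehouse} = (R39, o) ✓
Every {Product, CustID} value is associated with a single {Qty, Warehouse} value, so {Product, CustID} -> {Qty, Warehouse} holds.

Yes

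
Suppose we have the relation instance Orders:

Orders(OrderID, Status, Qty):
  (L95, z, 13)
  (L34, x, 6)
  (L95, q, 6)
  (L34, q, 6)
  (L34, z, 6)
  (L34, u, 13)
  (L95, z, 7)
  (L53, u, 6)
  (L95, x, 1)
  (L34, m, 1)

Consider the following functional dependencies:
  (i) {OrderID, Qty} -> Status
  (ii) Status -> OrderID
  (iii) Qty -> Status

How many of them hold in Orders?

0

(i) {OrderID, Qty} -> Status: (OrderID=L34, Qty=6): 3 rows → Status takes values {x, q, z} — violation — fails.
(ii) Status -> OrderID: Status=z: 3 rows → OrderID takes values {L95, L34} — violation; Status=x: 2 rows → OrderID takes values {L34, L95} — violation; Status=q: 2 rows → OrderID takes values {L95, L34} — violation; Status=u: 2 rows → OrderID takes values {L34, L53} — violation — fails.
(iii) Qty -> Status: Qty=13: 2 rows → Status takes values {z, u} — violation; Qty=6: 5 rows → Status takes values {x, q, z, u} — violation; Qty=1: 2 rows → Status takes values {x, m} — violation — fails.
None of the 3 dependencies hold.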